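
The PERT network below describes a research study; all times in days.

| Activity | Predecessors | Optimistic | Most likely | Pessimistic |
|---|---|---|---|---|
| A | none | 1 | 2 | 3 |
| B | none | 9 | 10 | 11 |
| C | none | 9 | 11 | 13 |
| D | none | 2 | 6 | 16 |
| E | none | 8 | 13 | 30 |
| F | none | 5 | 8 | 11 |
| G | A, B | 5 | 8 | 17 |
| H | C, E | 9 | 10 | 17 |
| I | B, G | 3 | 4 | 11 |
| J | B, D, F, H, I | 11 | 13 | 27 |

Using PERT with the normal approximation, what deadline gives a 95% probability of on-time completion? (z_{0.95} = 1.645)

te_A = (1 + 4·2 + 3)/6 = 12/6 = 2; σ²_A = ((3−1)/6)² = 0.111
te_B = (9 + 4·10 + 11)/6 = 60/6 = 10; σ²_B = ((11−9)/6)² = 0.111
te_C = (9 + 4·11 + 13)/6 = 66/6 = 11; σ²_C = ((13−9)/6)² = 0.444
te_D = (2 + 4·6 + 16)/6 = 42/6 = 7; σ²_D = ((16−2)/6)² = 5.444
te_E = (8 + 4·13 + 30)/6 = 90/6 = 15; σ²_E = ((30−8)/6)² = 13.444
te_F = (5 + 4·8 + 11)/6 = 48/6 = 8; σ²_F = ((11−5)/6)² = 1.000
te_G = (5 + 4·8 + 17)/6 = 54/6 = 9; σ²_G = ((17−5)/6)² = 4.000
te_H = (9 + 4·10 + 17)/6 = 66/6 = 11; σ²_H = ((17−9)/6)² = 1.778
te_I = (3 + 4·4 + 11)/6 = 30/6 = 5; σ²_I = ((11−3)/6)² = 1.778
te_J = (11 + 4·13 + 27)/6 = 90/6 = 15; σ²_J = ((27−11)/6)² = 7.111

Forward pass:
ES_A = 0; EF_A = 2
ES_B = 0; EF_B = 10
ES_C = 0; EF_C = 11
ES_D = 0; EF_D = 7
ES_E = 0; EF_E = 15
ES_F = 0; EF_F = 8
ES_G = max(EF_A=2, EF_B=10) = 10; EF_G = 10+9 = 19
ES_H = max(EF_C=11, EF_E=15) = 15; EF_H = 15+11 = 26
ES_I = max(EF_B=10, EF_G=19) = 19; EF_I = 19+5 = 24
ES_J = max(EF_B=10, EF_D=7, EF_F=8, EF_H=26, EF_I=24) = 26; EF_J = 26+15 = 41
Expected project duration μ = 41 days. Critical path: E → H → J.

Variance along critical path = 13.444 + 1.778 + 7.111 = 22.333; σ = 4.726 days.
D = μ + z·σ = 41 + 1.645·4.726 = 48.8 days

48.8 days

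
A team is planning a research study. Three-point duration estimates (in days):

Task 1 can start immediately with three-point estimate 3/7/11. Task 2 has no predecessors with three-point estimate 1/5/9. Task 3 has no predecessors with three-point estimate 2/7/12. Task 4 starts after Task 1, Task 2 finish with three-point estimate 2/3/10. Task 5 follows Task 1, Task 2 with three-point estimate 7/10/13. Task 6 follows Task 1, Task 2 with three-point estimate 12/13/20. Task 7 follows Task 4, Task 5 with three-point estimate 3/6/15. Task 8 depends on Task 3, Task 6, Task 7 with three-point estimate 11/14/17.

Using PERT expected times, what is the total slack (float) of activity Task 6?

te_Task 1 = (3 + 4·7 + 11)/6 = 42/6 = 7
te_Task 2 = (1 + 4·5 + 9)/6 = 30/6 = 5
te_Task 3 = (2 + 4·7 + 12)/6 = 42/6 = 7
te_Task 4 = (2 + 4·3 + 10)/6 = 24/6 = 4
te_Task 5 = (7 + 4·10 + 13)/6 = 60/6 = 10
te_Task 6 = (12 + 4·13 + 20)/6 = 84/6 = 14
te_Task 7 = (3 + 4·6 + 15)/6 = 42/6 = 7
te_Task 8 = (11 + 4·14 + 17)/6 = 84/6 = 14

Forward pass:
ES_Task 1 = 0; EF_Task 1 = 7
ES_Task 2 = 0; EF_Task 2 = 5
ES_Task 3 = 0; EF_Task 3 = 7
ES_Task 4 = max(EF_Task 1=7, EF_Task 2=5) = 7; EF_Task 4 = 7+4 = 11
ES_Task 5 = max(EF_Task 1=7, EF_Task 2=5) = 7; EF_Task 5 = 7+10 = 17
ES_Task 6 = max(EF_Task 1=7, EF_Task 2=5) = 7; EF_Task 6 = 7+14 = 21
ES_Task 7 = max(EF_Task 4=11, EF_Task 5=17) = 17; EF_Task 7 = 17+7 = 24
ES_Task 8 = max(EF_Task 3=7, EF_Task 6=21, EF_Task 7=24) = 24; EF_Task 8 = 24+14 = 38
Expected project duration μ = 38 days. Critical path: Task 1 → Task 5 → Task 7 → Task 8.

Backward pass:
LF_Task 8 = 38; LS_Task 8 = 38−14 = 24
LF_Task 7 = LS_Task 8 = 24; LS_Task 7 = 24−7 = 17
LF_Task 6 = LS_Task 8 = 24; LS_Task 6 = 24−14 = 10
LF_Task 5 = LS_Task 7 = 17; LS_Task 5 = 17−10 = 7
LF_Task 4 = LS_Task 7 = 17; LS_Task 4 = 17−4 = 13
LF_Task 3 = LS_Task 8 = 24; LS_Task 3 = 24−7 = 17
LF_Task 2 = min(LS_Task 4=13, LS_Task 5=7, LS_Task 6=10) = 7; LS_Task 2 = 7−5 = 2
LF_Task 1 = min(LS_Task 4=13, LS_Task 5=7, LS_Task 6=10) = 7; LS_Task 1 = 7−7 = 0
Slack_Task 6 = LS_Task 6 − ES_Task 6 = 10 − 7 = 3

3 days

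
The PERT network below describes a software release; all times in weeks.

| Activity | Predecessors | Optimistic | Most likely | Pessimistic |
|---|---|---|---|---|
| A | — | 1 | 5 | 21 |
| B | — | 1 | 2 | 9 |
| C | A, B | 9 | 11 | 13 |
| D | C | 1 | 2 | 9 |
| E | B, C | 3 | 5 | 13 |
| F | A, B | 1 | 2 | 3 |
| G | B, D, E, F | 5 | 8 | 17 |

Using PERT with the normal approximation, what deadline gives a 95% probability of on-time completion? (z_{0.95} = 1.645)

te_A = (1 + 4·5 + 21)/6 = 42/6 = 7; σ²_A = ((21−1)/6)² = 11.111
te_B = (1 + 4·2 + 9)/6 = 18/6 = 3; σ²_B = ((9−1)/6)² = 1.778
te_C = (9 + 4·11 + 13)/6 = 66/6 = 11; σ²_C = ((13−9)/6)² = 0.444
te_D = (1 + 4·2 + 9)/6 = 18/6 = 3; σ²_D = ((9−1)/6)² = 1.778
te_E = (3 + 4·5 + 13)/6 = 36/6 = 6; σ²_E = ((13−3)/6)² = 2.778
te_F = (1 + 4·2 + 3)/6 = 12/6 = 2; σ²_F = ((3−1)/6)² = 0.111
te_G = (5 + 4·8 + 17)/6 = 54/6 = 9; σ²_G = ((17−5)/6)² = 4.000

Forward pass:
ES_A = 0; EF_A = 7
ES_B = 0; EF_B = 3
ES_C = max(EF_A=7, EF_B=3) = 7; EF_C = 7+11 = 18
ES_D = 18; EF_D = 18+3 = 21
ES_E = max(EF_B=3, EF_C=18) = 18; EF_E = 18+6 = 24
ES_F = max(EF_A=7, EF_B=3) = 7; EF_F = 7+2 = 9
ES_G = max(EF_B=3, EF_D=21, EF_E=24, EF_F=9) = 24; EF_G = 24+9 = 33
Expected project duration μ = 33 weeks. Critical path: A → C → E → G.

Variance along critical path = 11.111 + 0.444 + 2.778 + 4.000 = 18.333; σ = 4.282 weeks.
D = μ + z·σ = 33 + 1.645·4.282 = 40.0 weeks

40.0 weeks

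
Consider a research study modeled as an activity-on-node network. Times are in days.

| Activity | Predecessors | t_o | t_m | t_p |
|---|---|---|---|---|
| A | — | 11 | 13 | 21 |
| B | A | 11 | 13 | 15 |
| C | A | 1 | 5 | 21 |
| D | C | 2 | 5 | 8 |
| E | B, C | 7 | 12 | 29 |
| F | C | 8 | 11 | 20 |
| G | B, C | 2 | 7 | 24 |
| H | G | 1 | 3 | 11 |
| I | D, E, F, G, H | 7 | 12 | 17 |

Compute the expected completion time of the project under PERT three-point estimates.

53 days

te_A = (11 + 4·13 + 21)/6 = 84/6 = 14
te_B = (11 + 4·13 + 15)/6 = 78/6 = 13
te_C = (1 + 4·5 + 21)/6 = 42/6 = 7
te_D = (2 + 4·5 + 8)/6 = 30/6 = 5
te_E = (7 + 4·12 + 29)/6 = 84/6 = 14
te_F = (8 + 4·11 + 20)/6 = 72/6 = 12
te_G = (2 + 4·7 + 24)/6 = 54/6 = 9
te_H = (1 + 4·3 + 11)/6 = 24/6 = 4
te_I = (7 + 4·12 + 17)/6 = 72/6 = 12

Forward pass:
ES_A = 0; EF_A = 14
ES_B = 14; EF_B = 14+13 = 27
ES_C = 14; EF_C = 14+7 = 21
ES_D = 21; EF_D = 21+5 = 26
ES_E = max(EF_B=27, EF_C=21) = 27; EF_E = 27+14 = 41
ES_F = 21; EF_F = 21+12 = 33
ES_G = max(EF_B=27, EF_C=21) = 27; EF_G = 27+9 = 36
ES_H = 36; EF_H = 36+4 = 40
ES_I = max(EF_D=26, EF_E=41, EF_F=33, EF_G=36, EF_H=40) = 41; EF_I = 41+12 = 53
Expected project duration μ = 53 days. Critical path: A → B → E → I.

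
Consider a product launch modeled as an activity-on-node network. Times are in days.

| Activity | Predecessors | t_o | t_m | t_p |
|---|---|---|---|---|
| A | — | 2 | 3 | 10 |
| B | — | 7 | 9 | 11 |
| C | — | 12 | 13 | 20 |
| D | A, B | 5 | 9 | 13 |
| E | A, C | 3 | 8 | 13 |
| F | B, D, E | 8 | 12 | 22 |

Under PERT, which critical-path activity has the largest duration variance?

te_A = (2 + 4·3 + 10)/6 = 24/6 = 4; σ²_A = ((10−2)/6)² = 1.778
te_B = (7 + 4·9 + 11)/6 = 54/6 = 9; σ²_B = ((11−7)/6)² = 0.444
te_C = (12 + 4·13 + 20)/6 = 84/6 = 14; σ²_C = ((20−12)/6)² = 1.778
te_D = (5 + 4·9 + 13)/6 = 54/6 = 9; σ²_D = ((13−5)/6)² = 1.778
te_E = (3 + 4·8 + 13)/6 = 48/6 = 8; σ²_E = ((13−3)/6)² = 2.778
te_F = (8 + 4·12 + 22)/6 = 78/6 = 13; σ²_F = ((22−8)/6)² = 5.444

Forward pass:
ES_A = 0; EF_A = 4
ES_B = 0; EF_B = 9
ES_C = 0; EF_C = 14
ES_D = max(EF_A=4, EF_B=9) = 9; EF_D = 9+9 = 18
ES_E = max(EF_A=4, EF_C=14) = 14; EF_E = 14+8 = 22
ES_F = max(EF_B=9, EF_D=18, EF_E=22) = 22; EF_F = 22+13 = 35
Expected project duration μ = 35 days. Critical path: C → E → F.

Variances on critical path: σ²_C=1.778, σ²_E=2.778, σ²_F=5.444.
Largest is σ²_F = 5.444.

F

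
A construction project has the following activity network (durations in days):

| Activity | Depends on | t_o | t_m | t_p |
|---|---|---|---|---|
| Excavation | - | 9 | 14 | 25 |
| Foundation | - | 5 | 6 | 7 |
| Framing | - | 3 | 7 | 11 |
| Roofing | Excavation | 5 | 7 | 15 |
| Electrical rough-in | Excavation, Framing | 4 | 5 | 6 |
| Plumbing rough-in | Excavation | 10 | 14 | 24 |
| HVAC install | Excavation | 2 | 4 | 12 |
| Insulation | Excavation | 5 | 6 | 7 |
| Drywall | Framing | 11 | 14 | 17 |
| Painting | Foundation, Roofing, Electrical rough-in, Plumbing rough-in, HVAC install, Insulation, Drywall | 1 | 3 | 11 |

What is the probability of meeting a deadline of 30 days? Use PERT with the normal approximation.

0.154

te_Excavation = (9 + 4·14 + 25)/6 = 90/6 = 15; σ²_Excavation = ((25−9)/6)² = 7.111
te_Foundation = (5 + 4·6 + 7)/6 = 36/6 = 6; σ²_Foundation = ((7−5)/6)² = 0.111
te_Framing = (3 + 4·7 + 11)/6 = 42/6 = 7; σ²_Framing = ((11−3)/6)² = 1.778
te_Roofing = (5 + 4·7 + 15)/6 = 48/6 = 8; σ²_Roofing = ((15−5)/6)² = 2.778
te_Electrical rough-in = (4 + 4·5 + 6)/6 = 30/6 = 5; σ²_Electrical rough-in = ((6−4)/6)² = 0.111
te_Plumbing rough-in = (10 + 4·14 + 24)/6 = 90/6 = 15; σ²_Plumbing rough-in = ((24−10)/6)² = 5.444
te_HVAC install = (2 + 4·4 + 12)/6 = 30/6 = 5; σ²_HVAC install = ((12−2)/6)² = 2.778
te_Insulation = (5 + 4·6 + 7)/6 = 36/6 = 6; σ²_Insulation = ((7−5)/6)² = 0.111
te_Drywall = (11 + 4·14 + 17)/6 = 84/6 = 14; σ²_Drywall = ((17−11)/6)² = 1.000
te_Painting = (1 + 4·3 + 11)/6 = 24/6 = 4; σ²_Painting = ((11−1)/6)² = 2.778

Forward pass:
ES_Excavation = 0; EF_Excavation = 15
ES_Foundation = 0; EF_Foundation = 6
ES_Framing = 0; EF_Framing = 7
ES_Roofing = 15; EF_Roofing = 15+8 = 23
ES_Electrical rough-in = max(EF_Excavation=15, EF_Framing=7) = 15; EF_Electrical rough-in = 15+5 = 20
ES_Plumbing rough-in = 15; EF_Plumbing rough-in = 15+15 = 30
ES_HVAC install = 15; EF_HVAC install = 15+5 = 20
ES_Insulation = 15; EF_Insulation = 15+6 = 21
ES_Drywall = 7; EF_Drywall = 7+14 = 21
ES_Painting = max(EF_Foundation=6, EF_Roofing=23, EF_Electrical rough-in=20, EF_Plumbing rough-in=30, EF_HVAC install=20, EF_Insulation=21, EF_Drywall=21) = 30; EF_Painting = 30+4 = 34
Expected project duration μ = 34 days. Critical path: Excavation → Plumbing rough-in → Painting.

Variance along critical path = 7.111 + 5.444 + 2.778 = 15.333; σ = √15.333 = 3.916 days.
Z = (30 − 34) / 3.916 = -1.022
P(T ≤ 30) = Φ(-1.022) ≈ 0.154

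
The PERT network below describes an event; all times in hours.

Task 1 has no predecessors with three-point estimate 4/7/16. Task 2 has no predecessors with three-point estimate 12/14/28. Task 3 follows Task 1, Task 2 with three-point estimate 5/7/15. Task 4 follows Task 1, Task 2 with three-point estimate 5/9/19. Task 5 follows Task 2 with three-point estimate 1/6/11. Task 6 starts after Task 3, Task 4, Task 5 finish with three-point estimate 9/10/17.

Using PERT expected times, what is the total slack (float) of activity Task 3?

te_Task 1 = (4 + 4·7 + 16)/6 = 48/6 = 8
te_Task 2 = (12 + 4·14 + 28)/6 = 96/6 = 16
te_Task 3 = (5 + 4·7 + 15)/6 = 48/6 = 8
te_Task 4 = (5 + 4·9 + 19)/6 = 60/6 = 10
te_Task 5 = (1 + 4·6 + 11)/6 = 36/6 = 6
te_Task 6 = (9 + 4·10 + 17)/6 = 66/6 = 11

Forward pass:
ES_Task 1 = 0; EF_Task 1 = 8
ES_Task 2 = 0; EF_Task 2 = 16
ES_Task 3 = max(EF_Task 1=8, EF_Task 2=16) = 16; EF_Task 3 = 16+8 = 24
ES_Task 4 = max(EF_Task 1=8, EF_Task 2=16) = 16; EF_Task 4 = 16+10 = 26
ES_Task 5 = 16; EF_Task 5 = 16+6 = 22
ES_Task 6 = max(EF_Task 3=24, EF_Task 4=26, EF_Task 5=22) = 26; EF_Task 6 = 26+11 = 37
Expected project duration μ = 37 hours. Critical path: Task 2 → Task 4 → Task 6.

Backward pass:
LF_Task 6 = 37; LS_Task 6 = 37−11 = 26
LF_Task 5 = LS_Task 6 = 26; LS_Task 5 = 26−6 = 20
LF_Task 4 = LS_Task 6 = 26; LS_Task 4 = 26−10 = 16
LF_Task 3 = LS_Task 6 = 26; LS_Task 3 = 26−8 = 18
LF_Task 2 = min(LS_Task 3=18, LS_Task 4=16, LS_Task 5=20) = 16; LS_Task 2 = 16−16 = 0
LF_Task 1 = min(LS_Task 3=18, LS_Task 4=16) = 16; LS_Task 1 = 16−8 = 8
Slack_Task 3 = LS_Task 3 − ES_Task 3 = 18 − 16 = 2

2 hours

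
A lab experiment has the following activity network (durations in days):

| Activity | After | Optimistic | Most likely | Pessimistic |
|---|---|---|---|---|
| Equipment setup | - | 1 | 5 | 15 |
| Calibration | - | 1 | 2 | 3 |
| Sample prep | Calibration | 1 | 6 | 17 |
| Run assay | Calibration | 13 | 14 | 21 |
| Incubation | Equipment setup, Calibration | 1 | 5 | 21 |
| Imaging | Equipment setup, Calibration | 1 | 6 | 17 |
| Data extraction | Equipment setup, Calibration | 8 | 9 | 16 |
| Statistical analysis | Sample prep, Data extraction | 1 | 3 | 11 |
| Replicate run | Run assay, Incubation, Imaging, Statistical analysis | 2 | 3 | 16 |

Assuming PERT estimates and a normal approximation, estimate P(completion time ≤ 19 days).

te_Equipment setup = (1 + 4·5 + 15)/6 = 36/6 = 6; σ²_Equipment setup = ((15−1)/6)² = 5.444
te_Calibration = (1 + 4·2 + 3)/6 = 12/6 = 2; σ²_Calibration = ((3−1)/6)² = 0.111
te_Sample prep = (1 + 4·6 + 17)/6 = 42/6 = 7; σ²_Sample prep = ((17−1)/6)² = 7.111
te_Run assay = (13 + 4·14 + 21)/6 = 90/6 = 15; σ²_Run assay = ((21−13)/6)² = 1.778
te_Incubation = (1 + 4·5 + 21)/6 = 42/6 = 7; σ²_Incubation = ((21−1)/6)² = 11.111
te_Imaging = (1 + 4·6 + 17)/6 = 42/6 = 7; σ²_Imaging = ((17−1)/6)² = 7.111
te_Data extraction = (8 + 4·9 + 16)/6 = 60/6 = 10; σ²_Data extraction = ((16−8)/6)² = 1.778
te_Statistical analysis = (1 + 4·3 + 11)/6 = 24/6 = 4; σ²_Statistical analysis = ((11−1)/6)² = 2.778
te_Replicate run = (2 + 4·3 + 16)/6 = 30/6 = 5; σ²_Replicate run = ((16−2)/6)² = 5.444

Forward pass:
ES_Equipment setup = 0; EF_Equipment setup = 6
ES_Calibration = 0; EF_Calibration = 2
ES_Sample prep = 2; EF_Sample prep = 2+7 = 9
ES_Run assay = 2; EF_Run assay = 2+15 = 17
ES_Incubation = max(EF_Equipment setup=6, EF_Calibration=2) = 6; EF_Incubation = 6+7 = 13
ES_Imaging = max(EF_Equipment setup=6, EF_Calibration=2) = 6; EF_Imaging = 6+7 = 13
ES_Data extraction = max(EF_Equipment setup=6, EF_Calibration=2) = 6; EF_Data extraction = 6+10 = 16
ES_Statistical analysis = max(EF_Sample prep=9, EF_Data extraction=16) = 16; EF_Statistical analysis = 16+4 = 20
ES_Replicate run = max(EF_Run assay=17, EF_Incubation=13, EF_Imaging=13, EF_Statistical analysis=20) = 20; EF_Replicate run = 20+5 = 25
Expected project duration μ = 25 days. Critical path: Equipment setup → Data extraction → Statistical analysis → Replicate run.

Variance along critical path = 5.444 + 1.778 + 2.778 + 5.444 = 15.444; σ = √15.444 = 3.930 days.
Z = (19 − 25) / 3.930 = -1.527
P(T ≤ 19) = Φ(-1.527) ≈ 0.063

0.063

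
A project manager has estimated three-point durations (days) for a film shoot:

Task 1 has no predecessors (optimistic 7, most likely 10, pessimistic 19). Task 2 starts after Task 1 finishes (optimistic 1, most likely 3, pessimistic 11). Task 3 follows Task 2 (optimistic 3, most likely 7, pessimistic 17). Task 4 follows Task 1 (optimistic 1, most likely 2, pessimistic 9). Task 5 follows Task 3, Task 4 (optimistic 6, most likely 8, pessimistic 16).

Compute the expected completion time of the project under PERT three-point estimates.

32 days

te_Task 1 = (7 + 4·10 + 19)/6 = 66/6 = 11
te_Task 2 = (1 + 4·3 + 11)/6 = 24/6 = 4
te_Task 3 = (3 + 4·7 + 17)/6 = 48/6 = 8
te_Task 4 = (1 + 4·2 + 9)/6 = 18/6 = 3
te_Task 5 = (6 + 4·8 + 16)/6 = 54/6 = 9

Forward pass:
ES_Task 1 = 0; EF_Task 1 = 11
ES_Task 2 = 11; EF_Task 2 = 11+4 = 15
ES_Task 3 = 15; EF_Task 3 = 15+8 = 23
ES_Task 4 = 11; EF_Task 4 = 11+3 = 14
ES_Task 5 = max(EF_Task 3=23, EF_Task 4=14) = 23; EF_Task 5 = 23+9 = 32
Expected project duration μ = 32 days. Critical path: Task 1 → Task 2 → Task 3 → Task 5.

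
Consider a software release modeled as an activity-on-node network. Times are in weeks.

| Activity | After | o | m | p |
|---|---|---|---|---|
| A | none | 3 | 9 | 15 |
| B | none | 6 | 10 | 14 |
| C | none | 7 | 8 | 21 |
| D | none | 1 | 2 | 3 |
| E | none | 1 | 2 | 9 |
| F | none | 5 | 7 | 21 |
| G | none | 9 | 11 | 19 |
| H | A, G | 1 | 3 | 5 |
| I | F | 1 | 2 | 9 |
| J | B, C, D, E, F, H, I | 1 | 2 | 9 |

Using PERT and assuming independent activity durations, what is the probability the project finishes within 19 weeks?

0.673

te_A = (3 + 4·9 + 15)/6 = 54/6 = 9; σ²_A = ((15−3)/6)² = 4.000
te_B = (6 + 4·10 + 14)/6 = 60/6 = 10; σ²_B = ((14−6)/6)² = 1.778
te_C = (7 + 4·8 + 21)/6 = 60/6 = 10; σ²_C = ((21−7)/6)² = 5.444
te_D = (1 + 4·2 + 3)/6 = 12/6 = 2; σ²_D = ((3−1)/6)² = 0.111
te_E = (1 + 4·2 + 9)/6 = 18/6 = 3; σ²_E = ((9−1)/6)² = 1.778
te_F = (5 + 4·7 + 21)/6 = 54/6 = 9; σ²_F = ((21−5)/6)² = 7.111
te_G = (9 + 4·11 + 19)/6 = 72/6 = 12; σ²_G = ((19−9)/6)² = 2.778
te_H = (1 + 4·3 + 5)/6 = 18/6 = 3; σ²_H = ((5−1)/6)² = 0.444
te_I = (1 + 4·2 + 9)/6 = 18/6 = 3; σ²_I = ((9−1)/6)² = 1.778
te_J = (1 + 4·2 + 9)/6 = 18/6 = 3; σ²_J = ((9−1)/6)² = 1.778

Forward pass:
ES_A = 0; EF_A = 9
ES_B = 0; EF_B = 10
ES_C = 0; EF_C = 10
ES_D = 0; EF_D = 2
ES_E = 0; EF_E = 3
ES_F = 0; EF_F = 9
ES_G = 0; EF_G = 12
ES_H = max(EF_A=9, EF_G=12) = 12; EF_H = 12+3 = 15
ES_I = 9; EF_I = 9+3 = 12
ES_J = max(EF_B=10, EF_C=10, EF_D=2, EF_E=3, EF_F=9, EF_H=15, EF_I=12) = 15; EF_J = 15+3 = 18
Expected project duration μ = 18 weeks. Critical path: G → H → J.

Variance along critical path = 2.778 + 0.444 + 1.778 = 5.000; σ = √5.000 = 2.236 weeks.
Z = (19 − 18) / 2.236 = 0.447
P(T ≤ 19) = Φ(0.447) ≈ 0.673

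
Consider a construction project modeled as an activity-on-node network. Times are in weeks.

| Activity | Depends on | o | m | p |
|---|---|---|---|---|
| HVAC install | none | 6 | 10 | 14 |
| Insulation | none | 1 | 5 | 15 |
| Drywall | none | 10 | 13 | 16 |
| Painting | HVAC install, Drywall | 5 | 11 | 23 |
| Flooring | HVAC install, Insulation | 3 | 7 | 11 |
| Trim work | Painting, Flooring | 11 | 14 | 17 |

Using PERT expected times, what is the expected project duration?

te_HVAC install = (6 + 4·10 + 14)/6 = 60/6 = 10
te_Insulation = (1 + 4·5 + 15)/6 = 36/6 = 6
te_Drywall = (10 + 4·13 + 16)/6 = 78/6 = 13
te_Painting = (5 + 4·11 + 23)/6 = 72/6 = 12
te_Flooring = (3 + 4·7 + 11)/6 = 42/6 = 7
te_Trim work = (11 + 4·14 + 17)/6 = 84/6 = 14

Forward pass:
ES_HVAC install = 0; EF_HVAC install = 10
ES_Insulation = 0; EF_Insulation = 6
ES_Drywall = 0; EF_Drywall = 13
ES_Painting = max(EF_HVAC install=10, EF_Drywall=13) = 13; EF_Painting = 13+12 = 25
ES_Flooring = max(EF_HVAC install=10, EF_Insulation=6) = 10; EF_Flooring = 10+7 = 17
ES_Trim work = max(EF_Painting=25, EF_Flooring=17) = 25; EF_Trim work = 25+14 = 39
Expected project duration μ = 39 weeks. Critical path: Drywall → Painting → Trim work.

39 weeks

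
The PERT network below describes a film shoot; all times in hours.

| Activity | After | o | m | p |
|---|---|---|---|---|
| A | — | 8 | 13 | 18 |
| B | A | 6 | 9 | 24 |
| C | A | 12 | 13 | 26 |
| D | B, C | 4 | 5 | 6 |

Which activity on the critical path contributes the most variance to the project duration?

te_A = (8 + 4·13 + 18)/6 = 78/6 = 13; σ²_A = ((18−8)/6)² = 2.778
te_B = (6 + 4·9 + 24)/6 = 66/6 = 11; σ²_B = ((24−6)/6)² = 9.000
te_C = (12 + 4·13 + 26)/6 = 90/6 = 15; σ²_C = ((26−12)/6)² = 5.444
te_D = (4 + 4·5 + 6)/6 = 30/6 = 5; σ²_D = ((6−4)/6)² = 0.111

Forward pass:
ES_A = 0; EF_A = 13
ES_B = 13; EF_B = 13+11 = 24
ES_C = 13; EF_C = 13+15 = 28
ES_D = max(EF_B=24, EF_C=28) = 28; EF_D = 28+5 = 33
Expected project duration μ = 33 hours. Critical path: A → C → D.

Variances on critical path: σ²_A=2.778, σ²_C=5.444, σ²_D=0.111.
Largest is σ²_C = 5.444.

C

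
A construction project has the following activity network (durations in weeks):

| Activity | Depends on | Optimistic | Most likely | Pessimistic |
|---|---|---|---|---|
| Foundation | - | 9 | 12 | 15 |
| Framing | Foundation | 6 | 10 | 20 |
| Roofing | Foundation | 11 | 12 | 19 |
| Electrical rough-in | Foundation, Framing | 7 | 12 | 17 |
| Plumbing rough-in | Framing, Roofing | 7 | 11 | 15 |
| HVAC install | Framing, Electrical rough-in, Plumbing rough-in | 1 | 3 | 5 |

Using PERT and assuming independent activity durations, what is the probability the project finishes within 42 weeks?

0.910

te_Foundation = (9 + 4·12 + 15)/6 = 72/6 = 12; σ²_Foundation = ((15−9)/6)² = 1.000
te_Framing = (6 + 4·10 + 20)/6 = 66/6 = 11; σ²_Framing = ((20−6)/6)² = 5.444
te_Roofing = (11 + 4·12 + 19)/6 = 78/6 = 13; σ²_Roofing = ((19−11)/6)² = 1.778
te_Electrical rough-in = (7 + 4·12 + 17)/6 = 72/6 = 12; σ²_Electrical rough-in = ((17−7)/6)² = 2.778
te_Plumbing rough-in = (7 + 4·11 + 15)/6 = 66/6 = 11; σ²_Plumbing rough-in = ((15−7)/6)² = 1.778
te_HVAC install = (1 + 4·3 + 5)/6 = 18/6 = 3; σ²_HVAC install = ((5−1)/6)² = 0.444

Forward pass:
ES_Foundation = 0; EF_Foundation = 12
ES_Framing = 12; EF_Framing = 12+11 = 23
ES_Roofing = 12; EF_Roofing = 12+13 = 25
ES_Electrical rough-in = max(EF_Foundation=12, EF_Framing=23) = 23; EF_Electrical rough-in = 23+12 = 35
ES_Plumbing rough-in = max(EF_Framing=23, EF_Roofing=25) = 25; EF_Plumbing rough-in = 25+11 = 36
ES_HVAC install = max(EF_Framing=23, EF_Electrical rough-in=35, EF_Plumbing rough-in=36) = 36; EF_HVAC install = 36+3 = 39
Expected project duration μ = 39 weeks. Critical path: Foundation → Roofing → Plumbing rough-in → HVAC install.

Variance along critical path = 1.000 + 1.778 + 1.778 + 0.444 = 5.000; σ = √5.000 = 2.236 weeks.
Z = (42 − 39) / 2.236 = 1.342
P(T ≤ 42) = Φ(1.342) ≈ 0.910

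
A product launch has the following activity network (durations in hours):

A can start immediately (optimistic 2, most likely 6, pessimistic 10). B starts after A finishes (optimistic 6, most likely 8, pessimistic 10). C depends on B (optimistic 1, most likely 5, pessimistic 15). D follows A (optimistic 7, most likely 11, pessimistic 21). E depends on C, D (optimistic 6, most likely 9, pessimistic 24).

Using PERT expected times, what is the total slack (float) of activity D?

2 hours

te_A = (2 + 4·6 + 10)/6 = 36/6 = 6
te_B = (6 + 4·8 + 10)/6 = 48/6 = 8
te_C = (1 + 4·5 + 15)/6 = 36/6 = 6
te_D = (7 + 4·11 + 21)/6 = 72/6 = 12
te_E = (6 + 4·9 + 24)/6 = 66/6 = 11

Forward pass:
ES_A = 0; EF_A = 6
ES_B = 6; EF_B = 6+8 = 14
ES_C = 14; EF_C = 14+6 = 20
ES_D = 6; EF_D = 6+12 = 18
ES_E = max(EF_C=20, EF_D=18) = 20; EF_E = 20+11 = 31
Expected project duration μ = 31 hours. Critical path: A → B → C → E.

Backward pass:
LF_E = 31; LS_E = 31−11 = 20
LF_D = LS_E = 20; LS_D = 20−12 = 8
LF_C = LS_E = 20; LS_C = 20−6 = 14
LF_B = LS_C = 14; LS_B = 14−8 = 6
LF_A = min(LS_B=6, LS_D=8) = 6; LS_A = 6−6 = 0
Slack_D = LS_D − ES_D = 8 − 6 = 2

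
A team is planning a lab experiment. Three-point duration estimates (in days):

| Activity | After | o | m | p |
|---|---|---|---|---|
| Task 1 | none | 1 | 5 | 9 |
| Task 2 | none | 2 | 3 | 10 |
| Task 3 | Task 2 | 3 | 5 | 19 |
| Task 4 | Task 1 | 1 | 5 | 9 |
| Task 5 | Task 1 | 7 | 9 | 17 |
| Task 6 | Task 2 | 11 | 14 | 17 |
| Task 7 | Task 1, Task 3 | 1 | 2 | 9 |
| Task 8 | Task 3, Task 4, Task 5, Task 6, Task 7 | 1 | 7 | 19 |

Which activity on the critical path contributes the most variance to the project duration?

Task 8

te_Task 1 = (1 + 4·5 + 9)/6 = 30/6 = 5; σ²_Task 1 = ((9−1)/6)² = 1.778
te_Task 2 = (2 + 4·3 + 10)/6 = 24/6 = 4; σ²_Task 2 = ((10−2)/6)² = 1.778
te_Task 3 = (3 + 4·5 + 19)/6 = 42/6 = 7; σ²_Task 3 = ((19−3)/6)² = 7.111
te_Task 4 = (1 + 4·5 + 9)/6 = 30/6 = 5; σ²_Task 4 = ((9−1)/6)² = 1.778
te_Task 5 = (7 + 4·9 + 17)/6 = 60/6 = 10; σ²_Task 5 = ((17−7)/6)² = 2.778
te_Task 6 = (11 + 4·14 + 17)/6 = 84/6 = 14; σ²_Task 6 = ((17−11)/6)² = 1.000
te_Task 7 = (1 + 4·2 + 9)/6 = 18/6 = 3; σ²_Task 7 = ((9−1)/6)² = 1.778
te_Task 8 = (1 + 4·7 + 19)/6 = 48/6 = 8; σ²_Task 8 = ((19−1)/6)² = 9.000

Forward pass:
ES_Task 1 = 0; EF_Task 1 = 5
ES_Task 2 = 0; EF_Task 2 = 4
ES_Task 3 = 4; EF_Task 3 = 4+7 = 11
ES_Task 4 = 5; EF_Task 4 = 5+5 = 10
ES_Task 5 = 5; EF_Task 5 = 5+10 = 15
ES_Task 6 = 4; EF_Task 6 = 4+14 = 18
ES_Task 7 = max(EF_Task 1=5, EF_Task 3=11) = 11; EF_Task 7 = 11+3 = 14
ES_Task 8 = max(EF_Task 3=11, EF_Task 4=10, EF_Task 5=15, EF_Task 6=18, EF_Task 7=14) = 18; EF_Task 8 = 18+8 = 26
Expected project duration μ = 26 days. Critical path: Task 2 → Task 6 → Task 8.

Variances on critical path: σ²_Task 2=1.778, σ²_Task 6=1.000, σ²_Task 8=9.000.
Largest is σ²_Task 8 = 9.000.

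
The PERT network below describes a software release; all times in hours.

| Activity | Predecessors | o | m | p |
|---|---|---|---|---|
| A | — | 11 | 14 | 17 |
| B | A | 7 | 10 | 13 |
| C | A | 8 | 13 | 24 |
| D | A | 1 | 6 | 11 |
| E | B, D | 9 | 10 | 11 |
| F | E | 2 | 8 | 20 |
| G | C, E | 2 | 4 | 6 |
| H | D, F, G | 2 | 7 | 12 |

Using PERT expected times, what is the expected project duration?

te_A = (11 + 4·14 + 17)/6 = 84/6 = 14
te_B = (7 + 4·10 + 13)/6 = 60/6 = 10
te_C = (8 + 4·13 + 24)/6 = 84/6 = 14
te_D = (1 + 4·6 + 11)/6 = 36/6 = 6
te_E = (9 + 4·10 + 11)/6 = 60/6 = 10
te_F = (2 + 4·8 + 20)/6 = 54/6 = 9
te_G = (2 + 4·4 + 6)/6 = 24/6 = 4
te_H = (2 + 4·7 + 12)/6 = 42/6 = 7

Forward pass:
ES_A = 0; EF_A = 14
ES_B = 14; EF_B = 14+10 = 24
ES_C = 14; EF_C = 14+14 = 28
ES_D = 14; EF_D = 14+6 = 20
ES_E = max(EF_B=24, EF_D=20) = 24; EF_E = 24+10 = 34
ES_F = 34; EF_F = 34+9 = 43
ES_G = max(EF_C=28, EF_E=34) = 34; EF_G = 34+4 = 38
ES_H = max(EF_D=20, EF_F=43, EF_G=38) = 43; EF_H = 43+7 = 50
Expected project duration μ = 50 hours. Critical path: A → B → E → F → H.

50 hours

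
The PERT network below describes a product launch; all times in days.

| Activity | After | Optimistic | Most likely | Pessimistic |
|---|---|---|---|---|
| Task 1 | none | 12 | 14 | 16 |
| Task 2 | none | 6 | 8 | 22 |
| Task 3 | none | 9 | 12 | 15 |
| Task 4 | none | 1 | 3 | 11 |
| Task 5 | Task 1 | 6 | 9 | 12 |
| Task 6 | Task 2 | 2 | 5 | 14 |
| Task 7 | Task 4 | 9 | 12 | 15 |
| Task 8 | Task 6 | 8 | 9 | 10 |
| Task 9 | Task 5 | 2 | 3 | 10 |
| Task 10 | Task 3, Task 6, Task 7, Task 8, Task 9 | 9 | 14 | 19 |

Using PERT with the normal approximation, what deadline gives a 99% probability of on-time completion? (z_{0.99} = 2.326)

46.7 days

te_Task 1 = (12 + 4·14 + 16)/6 = 84/6 = 14; σ²_Task 1 = ((16−12)/6)² = 0.444
te_Task 2 = (6 + 4·8 + 22)/6 = 60/6 = 10; σ²_Task 2 = ((22−6)/6)² = 7.111
te_Task 3 = (9 + 4·12 + 15)/6 = 72/6 = 12; σ²_Task 3 = ((15−9)/6)² = 1.000
te_Task 4 = (1 + 4·3 + 11)/6 = 24/6 = 4; σ²_Task 4 = ((11−1)/6)² = 2.778
te_Task 5 = (6 + 4·9 + 12)/6 = 54/6 = 9; σ²_Task 5 = ((12−6)/6)² = 1.000
te_Task 6 = (2 + 4·5 + 14)/6 = 36/6 = 6; σ²_Task 6 = ((14−2)/6)² = 4.000
te_Task 7 = (9 + 4·12 + 15)/6 = 72/6 = 12; σ²_Task 7 = ((15−9)/6)² = 1.000
te_Task 8 = (8 + 4·9 + 10)/6 = 54/6 = 9; σ²_Task 8 = ((10−8)/6)² = 0.111
te_Task 9 = (2 + 4·3 + 10)/6 = 24/6 = 4; σ²_Task 9 = ((10−2)/6)² = 1.778
te_Task 10 = (9 + 4·14 + 19)/6 = 84/6 = 14; σ²_Task 10 = ((19−9)/6)² = 2.778

Forward pass:
ES_Task 1 = 0; EF_Task 1 = 14
ES_Task 2 = 0; EF_Task 2 = 10
ES_Task 3 = 0; EF_Task 3 = 12
ES_Task 4 = 0; EF_Task 4 = 4
ES_Task 5 = 14; EF_Task 5 = 14+9 = 23
ES_Task 6 = 10; EF_Task 6 = 10+6 = 16
ES_Task 7 = 4; EF_Task 7 = 4+12 = 16
ES_Task 8 = 16; EF_Task 8 = 16+9 = 25
ES_Task 9 = 23; EF_Task 9 = 23+4 = 27
ES_Task 10 = max(EF_Task 3=12, EF_Task 6=16, EF_Task 7=16, EF_Task 8=25, EF_Task 9=27) = 27; EF_Task 10 = 27+14 = 41
Expected project duration μ = 41 days. Critical path: Task 1 → Task 5 → Task 9 → Task 10.

Variance along critical path = 0.444 + 1.000 + 1.778 + 2.778 = 6.000; σ = 2.449 days.
D = μ + z·σ = 41 + 2.326·2.449 = 46.7 days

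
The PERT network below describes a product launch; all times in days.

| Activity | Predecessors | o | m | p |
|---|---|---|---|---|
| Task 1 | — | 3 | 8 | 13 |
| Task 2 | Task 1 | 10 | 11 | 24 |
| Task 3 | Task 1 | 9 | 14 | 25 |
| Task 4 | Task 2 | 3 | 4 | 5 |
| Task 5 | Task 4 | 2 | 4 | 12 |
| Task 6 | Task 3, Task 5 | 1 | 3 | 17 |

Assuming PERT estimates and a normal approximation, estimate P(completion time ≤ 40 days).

te_Task 1 = (3 + 4·8 + 13)/6 = 48/6 = 8; σ²_Task 1 = ((13−3)/6)² = 2.778
te_Task 2 = (10 + 4·11 + 24)/6 = 78/6 = 13; σ²_Task 2 = ((24−10)/6)² = 5.444
te_Task 3 = (9 + 4·14 + 25)/6 = 90/6 = 15; σ²_Task 3 = ((25−9)/6)² = 7.111
te_Task 4 = (3 + 4·4 + 5)/6 = 24/6 = 4; σ²_Task 4 = ((5−3)/6)² = 0.111
te_Task 5 = (2 + 4·4 + 12)/6 = 30/6 = 5; σ²_Task 5 = ((12−2)/6)² = 2.778
te_Task 6 = (1 + 4·3 + 17)/6 = 30/6 = 5; σ²_Task 6 = ((17−1)/6)² = 7.111

Forward pass:
ES_Task 1 = 0; EF_Task 1 = 8
ES_Task 2 = 8; EF_Task 2 = 8+13 = 21
ES_Task 3 = 8; EF_Task 3 = 8+15 = 23
ES_Task 4 = 21; EF_Task 4 = 21+4 = 25
ES_Task 5 = 25; EF_Task 5 = 25+5 = 30
ES_Task 6 = max(EF_Task 3=23, EF_Task 5=30) = 30; EF_Task 6 = 30+5 = 35
Expected project duration μ = 35 days. Critical path: Task 1 → Task 2 → Task 4 → Task 5 → Task 6.

Variance along critical path = 2.778 + 5.444 + 0.111 + 2.778 + 7.111 = 18.222; σ = √18.222 = 4.269 days.
Z = (40 − 35) / 4.269 = 1.171
P(T ≤ 40) = Φ(1.171) ≈ 0.879

0.879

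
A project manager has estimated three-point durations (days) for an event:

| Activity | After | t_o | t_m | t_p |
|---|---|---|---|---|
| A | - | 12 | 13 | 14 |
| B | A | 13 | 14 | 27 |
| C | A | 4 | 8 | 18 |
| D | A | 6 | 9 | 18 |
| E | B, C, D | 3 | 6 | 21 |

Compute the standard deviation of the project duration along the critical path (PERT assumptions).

3.82 days

te_A = (12 + 4·13 + 14)/6 = 78/6 = 13; σ²_A = ((14−12)/6)² = 0.111
te_B = (13 + 4·14 + 27)/6 = 96/6 = 16; σ²_B = ((27−13)/6)² = 5.444
te_C = (4 + 4·8 + 18)/6 = 54/6 = 9; σ²_C = ((18−4)/6)² = 5.444
te_D = (6 + 4·9 + 18)/6 = 60/6 = 10; σ²_D = ((18−6)/6)² = 4.000
te_E = (3 + 4·6 + 21)/6 = 48/6 = 8; σ²_E = ((21−3)/6)² = 9.000

Forward pass:
ES_A = 0; EF_A = 13
ES_B = 13; EF_B = 13+16 = 29
ES_C = 13; EF_C = 13+9 = 22
ES_D = 13; EF_D = 13+10 = 23
ES_E = max(EF_B=29, EF_C=22, EF_D=23) = 29; EF_E = 29+8 = 37
Expected project duration μ = 37 days. Critical path: A → B → E.

Variance along critical path = 0.111 + 5.444 + 9.000 = 14.556
σ = √14.556 = 3.815 days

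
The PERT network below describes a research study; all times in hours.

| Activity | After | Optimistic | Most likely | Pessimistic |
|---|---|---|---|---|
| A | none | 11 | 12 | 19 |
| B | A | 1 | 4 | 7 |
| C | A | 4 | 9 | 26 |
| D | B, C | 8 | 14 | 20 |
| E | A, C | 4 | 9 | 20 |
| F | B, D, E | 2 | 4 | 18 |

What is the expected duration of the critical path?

44 hours

te_A = (11 + 4·12 + 19)/6 = 78/6 = 13
te_B = (1 + 4·4 + 7)/6 = 24/6 = 4
te_C = (4 + 4·9 + 26)/6 = 66/6 = 11
te_D = (8 + 4·14 + 20)/6 = 84/6 = 14
te_E = (4 + 4·9 + 20)/6 = 60/6 = 10
te_F = (2 + 4·4 + 18)/6 = 36/6 = 6

Forward pass:
ES_A = 0; EF_A = 13
ES_B = 13; EF_B = 13+4 = 17
ES_C = 13; EF_C = 13+11 = 24
ES_D = max(EF_B=17, EF_C=24) = 24; EF_D = 24+14 = 38
ES_E = max(EF_A=13, EF_C=24) = 24; EF_E = 24+10 = 34
ES_F = max(EF_B=17, EF_D=38, EF_E=34) = 38; EF_F = 38+6 = 44
Expected project duration μ = 44 hours. Critical path: A → C → D → F.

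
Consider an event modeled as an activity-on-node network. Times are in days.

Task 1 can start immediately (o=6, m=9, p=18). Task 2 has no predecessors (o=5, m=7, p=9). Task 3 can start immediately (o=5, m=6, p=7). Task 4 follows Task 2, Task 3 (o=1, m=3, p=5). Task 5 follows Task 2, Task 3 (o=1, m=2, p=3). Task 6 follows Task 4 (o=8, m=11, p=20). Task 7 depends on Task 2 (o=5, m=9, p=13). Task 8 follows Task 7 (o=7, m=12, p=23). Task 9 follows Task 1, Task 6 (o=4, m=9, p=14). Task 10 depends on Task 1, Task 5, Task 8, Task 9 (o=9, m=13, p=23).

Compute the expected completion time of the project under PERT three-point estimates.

45 days

te_Task 1 = (6 + 4·9 + 18)/6 = 60/6 = 10
te_Task 2 = (5 + 4·7 + 9)/6 = 42/6 = 7
te_Task 3 = (5 + 4·6 + 7)/6 = 36/6 = 6
te_Task 4 = (1 + 4·3 + 5)/6 = 18/6 = 3
te_Task 5 = (1 + 4·2 + 3)/6 = 12/6 = 2
te_Task 6 = (8 + 4·11 + 20)/6 = 72/6 = 12
te_Task 7 = (5 + 4·9 + 13)/6 = 54/6 = 9
te_Task 8 = (7 + 4·12 + 23)/6 = 78/6 = 13
te_Task 9 = (4 + 4·9 + 14)/6 = 54/6 = 9
te_Task 10 = (9 + 4·13 + 23)/6 = 84/6 = 14

Forward pass:
ES_Task 1 = 0; EF_Task 1 = 10
ES_Task 2 = 0; EF_Task 2 = 7
ES_Task 3 = 0; EF_Task 3 = 6
ES_Task 4 = max(EF_Task 2=7, EF_Task 3=6) = 7; EF_Task 4 = 7+3 = 10
ES_Task 5 = max(EF_Task 2=7, EF_Task 3=6) = 7; EF_Task 5 = 7+2 = 9
ES_Task 6 = 10; EF_Task 6 = 10+12 = 22
ES_Task 7 = 7; EF_Task 7 = 7+9 = 16
ES_Task 8 = 16; EF_Task 8 = 16+13 = 29
ES_Task 9 = max(EF_Task 1=10, EF_Task 6=22) = 22; EF_Task 9 = 22+9 = 31
ES_Task 10 = max(EF_Task 1=10, EF_Task 5=9, EF_Task 8=29, EF_Task 9=31) = 31; EF_Task 10 = 31+14 = 45
Expected project duration μ = 45 days. Critical path: Task 2 → Task 4 → Task 6 → Task 9 → Task 10.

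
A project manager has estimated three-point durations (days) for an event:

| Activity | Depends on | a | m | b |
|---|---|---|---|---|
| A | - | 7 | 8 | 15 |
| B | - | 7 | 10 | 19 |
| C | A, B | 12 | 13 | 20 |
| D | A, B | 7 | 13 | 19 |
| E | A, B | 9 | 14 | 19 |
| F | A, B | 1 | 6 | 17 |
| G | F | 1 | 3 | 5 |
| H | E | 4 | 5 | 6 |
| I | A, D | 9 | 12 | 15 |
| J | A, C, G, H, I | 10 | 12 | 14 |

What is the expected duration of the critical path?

48 days

te_A = (7 + 4·8 + 15)/6 = 54/6 = 9
te_B = (7 + 4·10 + 19)/6 = 66/6 = 11
te_C = (12 + 4·13 + 20)/6 = 84/6 = 14
te_D = (7 + 4·13 + 19)/6 = 78/6 = 13
te_E = (9 + 4·14 + 19)/6 = 84/6 = 14
te_F = (1 + 4·6 + 17)/6 = 42/6 = 7
te_G = (1 + 4·3 + 5)/6 = 18/6 = 3
te_H = (4 + 4·5 + 6)/6 = 30/6 = 5
te_I = (9 + 4·12 + 15)/6 = 72/6 = 12
te_J = (10 + 4·12 + 14)/6 = 72/6 = 12

Forward pass:
ES_A = 0; EF_A = 9
ES_B = 0; EF_B = 11
ES_C = max(EF_A=9, EF_B=11) = 11; EF_C = 11+14 = 25
ES_D = max(EF_A=9, EF_B=11) = 11; EF_D = 11+13 = 24
ES_E = max(EF_A=9, EF_B=11) = 11; EF_E = 11+14 = 25
ES_F = max(EF_A=9, EF_B=11) = 11; EF_F = 11+7 = 18
ES_G = 18; EF_G = 18+3 = 21
ES_H = 25; EF_H = 25+5 = 30
ES_I = max(EF_A=9, EF_D=24) = 24; EF_I = 24+12 = 36
ES_J = max(EF_A=9, EF_C=25, EF_G=21, EF_H=30, EF_I=36) = 36; EF_J = 36+12 = 48
Expected project duration μ = 48 days. Critical path: B → D → I → J.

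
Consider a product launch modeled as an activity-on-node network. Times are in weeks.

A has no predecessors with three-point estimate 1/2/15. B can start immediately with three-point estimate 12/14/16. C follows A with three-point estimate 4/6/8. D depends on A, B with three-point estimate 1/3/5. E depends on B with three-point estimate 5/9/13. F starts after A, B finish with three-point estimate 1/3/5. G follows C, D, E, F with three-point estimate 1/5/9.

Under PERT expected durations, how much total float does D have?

6 weeks

te_A = (1 + 4·2 + 15)/6 = 24/6 = 4
te_B = (12 + 4·14 + 16)/6 = 84/6 = 14
te_C = (4 + 4·6 + 8)/6 = 36/6 = 6
te_D = (1 + 4·3 + 5)/6 = 18/6 = 3
te_E = (5 + 4·9 + 13)/6 = 54/6 = 9
te_F = (1 + 4·3 + 5)/6 = 18/6 = 3
te_G = (1 + 4·5 + 9)/6 = 30/6 = 5

Forward pass:
ES_A = 0; EF_A = 4
ES_B = 0; EF_B = 14
ES_C = 4; EF_C = 4+6 = 10
ES_D = max(EF_A=4, EF_B=14) = 14; EF_D = 14+3 = 17
ES_E = 14; EF_E = 14+9 = 23
ES_F = max(EF_A=4, EF_B=14) = 14; EF_F = 14+3 = 17
ES_G = max(EF_C=10, EF_D=17, EF_E=23, EF_F=17) = 23; EF_G = 23+5 = 28
Expected project duration μ = 28 weeks. Critical path: B → E → G.

Backward pass:
LF_G = 28; LS_G = 28−5 = 23
LF_F = LS_G = 23; LS_F = 23−3 = 20
LF_E = LS_G = 23; LS_E = 23−9 = 14
LF_D = LS_G = 23; LS_D = 23−3 = 20
LF_C = LS_G = 23; LS_C = 23−6 = 17
LF_B = min(LS_D=20, LS_E=14, LS_F=20) = 14; LS_B = 14−14 = 0
LF_A = min(LS_C=17, LS_D=20, LS_F=20) = 17; LS_A = 17−4 = 13
Slack_D = LS_D − ES_D = 20 − 14 = 6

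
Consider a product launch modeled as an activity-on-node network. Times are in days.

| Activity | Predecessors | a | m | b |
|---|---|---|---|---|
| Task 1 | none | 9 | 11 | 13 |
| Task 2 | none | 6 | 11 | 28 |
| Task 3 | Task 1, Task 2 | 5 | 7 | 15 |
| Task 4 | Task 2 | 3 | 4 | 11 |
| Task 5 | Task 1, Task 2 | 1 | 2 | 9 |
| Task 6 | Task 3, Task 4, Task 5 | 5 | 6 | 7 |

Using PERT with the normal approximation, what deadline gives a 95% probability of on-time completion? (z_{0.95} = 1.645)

te_Task 1 = (9 + 4·11 + 13)/6 = 66/6 = 11; σ²_Task 1 = ((13−9)/6)² = 0.444
te_Task 2 = (6 + 4·11 + 28)/6 = 78/6 = 13; σ²_Task 2 = ((28−6)/6)² = 13.444
te_Task 3 = (5 + 4·7 + 15)/6 = 48/6 = 8; σ²_Task 3 = ((15−5)/6)² = 2.778
te_Task 4 = (3 + 4·4 + 11)/6 = 30/6 = 5; σ²_Task 4 = ((11−3)/6)² = 1.778
te_Task 5 = (1 + 4·2 + 9)/6 = 18/6 = 3; σ²_Task 5 = ((9−1)/6)² = 1.778
te_Task 6 = (5 + 4·6 + 7)/6 = 36/6 = 6; σ²_Task 6 = ((7−5)/6)² = 0.111

Forward pass:
ES_Task 1 = 0; EF_Task 1 = 11
ES_Task 2 = 0; EF_Task 2 = 13
ES_Task 3 = max(EF_Task 1=11, EF_Task 2=13) = 13; EF_Task 3 = 13+8 = 21
ES_Task 4 = 13; EF_Task 4 = 13+5 = 18
ES_Task 5 = max(EF_Task 1=11, EF_Task 2=13) = 13; EF_Task 5 = 13+3 = 16
ES_Task 6 = max(EF_Task 3=21, EF_Task 4=18, EF_Task 5=16) = 21; EF_Task 6 = 21+6 = 27
Expected project duration μ = 27 days. Critical path: Task 2 → Task 3 → Task 6.

Variance along critical path = 13.444 + 2.778 + 0.111 = 16.333; σ = 4.041 days.
D = μ + z·σ = 27 + 1.645·4.041 = 33.6 days

33.6 days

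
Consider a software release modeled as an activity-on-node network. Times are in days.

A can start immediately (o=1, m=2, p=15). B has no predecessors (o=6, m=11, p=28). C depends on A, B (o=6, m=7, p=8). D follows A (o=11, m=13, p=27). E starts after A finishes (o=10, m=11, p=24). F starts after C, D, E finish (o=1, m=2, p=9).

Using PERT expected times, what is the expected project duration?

23 days

te_A = (1 + 4·2 + 15)/6 = 24/6 = 4
te_B = (6 + 4·11 + 28)/6 = 78/6 = 13
te_C = (6 + 4·7 + 8)/6 = 42/6 = 7
te_D = (11 + 4·13 + 27)/6 = 90/6 = 15
te_E = (10 + 4·11 + 24)/6 = 78/6 = 13
te_F = (1 + 4·2 + 9)/6 = 18/6 = 3

Forward pass:
ES_A = 0; EF_A = 4
ES_B = 0; EF_B = 13
ES_C = max(EF_A=4, EF_B=13) = 13; EF_C = 13+7 = 20
ES_D = 4; EF_D = 4+15 = 19
ES_E = 4; EF_E = 4+13 = 17
ES_F = max(EF_C=20, EF_D=19, EF_E=17) = 20; EF_F = 20+3 = 23
Expected project duration μ = 23 days. Critical path: B → C → F.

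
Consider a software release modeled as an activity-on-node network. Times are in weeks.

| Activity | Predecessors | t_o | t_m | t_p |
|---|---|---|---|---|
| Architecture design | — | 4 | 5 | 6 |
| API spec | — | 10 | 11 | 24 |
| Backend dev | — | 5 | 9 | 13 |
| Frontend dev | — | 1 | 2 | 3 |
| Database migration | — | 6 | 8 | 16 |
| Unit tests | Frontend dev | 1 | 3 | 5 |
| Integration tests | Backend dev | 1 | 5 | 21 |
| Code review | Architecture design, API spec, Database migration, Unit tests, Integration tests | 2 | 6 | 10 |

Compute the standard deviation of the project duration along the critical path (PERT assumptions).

te_Architecture design = (4 + 4·5 + 6)/6 = 30/6 = 5; σ²_Architecture design = ((6−4)/6)² = 0.111
te_API spec = (10 + 4·11 + 24)/6 = 78/6 = 13; σ²_API spec = ((24−10)/6)² = 5.444
te_Backend dev = (5 + 4·9 + 13)/6 = 54/6 = 9; σ²_Backend dev = ((13−5)/6)² = 1.778
te_Frontend dev = (1 + 4·2 + 3)/6 = 12/6 = 2; σ²_Frontend dev = ((3−1)/6)² = 0.111
te_Database migration = (6 + 4·8 + 16)/6 = 54/6 = 9; σ²_Database migration = ((16−6)/6)² = 2.778
te_Unit tests = (1 + 4·3 + 5)/6 = 18/6 = 3; σ²_Unit tests = ((5−1)/6)² = 0.444
te_Integration tests = (1 + 4·5 + 21)/6 = 42/6 = 7; σ²_Integration tests = ((21−1)/6)² = 11.111
te_Code review = (2 + 4·6 + 10)/6 = 36/6 = 6; σ²_Code review = ((10−2)/6)² = 1.778

Forward pass:
ES_Architecture design = 0; EF_Architecture design = 5
ES_API spec = 0; EF_API spec = 13
ES_Backend dev = 0; EF_Backend dev = 9
ES_Frontend dev = 0; EF_Frontend dev = 2
ES_Database migration = 0; EF_Database migration = 9
ES_Unit tests = 2; EF_Unit tests = 2+3 = 5
ES_Integration tests = 9; EF_Integration tests = 9+7 = 16
ES_Code review = max(EF_Architecture design=5, EF_API spec=13, EF_Database migration=9, EF_Unit tests=5, EF_Integration tests=16) = 16; EF_Code review = 16+6 = 22
Expected project duration μ = 22 weeks. Critical path: Backend dev → Integration tests → Code review.

Variance along critical path = 1.778 + 11.111 + 1.778 = 14.667
σ = √14.667 = 3.830 weeks

3.83 weeks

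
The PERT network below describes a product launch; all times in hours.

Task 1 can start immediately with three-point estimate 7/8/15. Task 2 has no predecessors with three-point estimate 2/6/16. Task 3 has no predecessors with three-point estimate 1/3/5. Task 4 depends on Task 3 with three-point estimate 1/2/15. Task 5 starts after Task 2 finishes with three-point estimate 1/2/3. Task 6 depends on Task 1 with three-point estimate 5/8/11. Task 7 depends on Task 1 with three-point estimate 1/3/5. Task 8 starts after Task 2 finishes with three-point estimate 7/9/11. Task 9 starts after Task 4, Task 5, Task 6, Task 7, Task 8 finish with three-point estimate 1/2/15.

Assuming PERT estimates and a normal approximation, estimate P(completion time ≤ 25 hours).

te_Task 1 = (7 + 4·8 + 15)/6 = 54/6 = 9; σ²_Task 1 = ((15−7)/6)² = 1.778
te_Task 2 = (2 + 4·6 + 16)/6 = 42/6 = 7; σ²_Task 2 = ((16−2)/6)² = 5.444
te_Task 3 = (1 + 4·3 + 5)/6 = 18/6 = 3; σ²_Task 3 = ((5−1)/6)² = 0.444
te_Task 4 = (1 + 4·2 + 15)/6 = 24/6 = 4; σ²_Task 4 = ((15−1)/6)² = 5.444
te_Task 5 = (1 + 4·2 + 3)/6 = 12/6 = 2; σ²_Task 5 = ((3−1)/6)² = 0.111
te_Task 6 = (5 + 4·8 + 11)/6 = 48/6 = 8; σ²_Task 6 = ((11−5)/6)² = 1.000
te_Task 7 = (1 + 4·3 + 5)/6 = 18/6 = 3; σ²_Task 7 = ((5−1)/6)² = 0.444
te_Task 8 = (7 + 4·9 + 11)/6 = 54/6 = 9; σ²_Task 8 = ((11−7)/6)² = 0.444
te_Task 9 = (1 + 4·2 + 15)/6 = 24/6 = 4; σ²_Task 9 = ((15−1)/6)² = 5.444

Forward pass:
ES_Task 1 = 0; EF_Task 1 = 9
ES_Task 2 = 0; EF_Task 2 = 7
ES_Task 3 = 0; EF_Task 3 = 3
ES_Task 4 = 3; EF_Task 4 = 3+4 = 7
ES_Task 5 = 7; EF_Task 5 = 7+2 = 9
ES_Task 6 = 9; EF_Task 6 = 9+8 = 17
ES_Task 7 = 9; EF_Task 7 = 9+3 = 12
ES_Task 8 = 7; EF_Task 8 = 7+9 = 16
ES_Task 9 = max(EF_Task 4=7, EF_Task 5=9, EF_Task 6=17, EF_Task 7=12, EF_Task 8=16) = 17; EF_Task 9 = 17+4 = 21
Expected project duration μ = 21 hours. Critical path: Task 1 → Task 6 → Task 9.

Variance along critical path = 1.778 + 1.000 + 5.444 = 8.222; σ = √8.222 = 2.867 hours.
Z = (25 − 21) / 2.867 = 1.395
P(T ≤ 25) = Φ(1.395) ≈ 0.918

0.918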